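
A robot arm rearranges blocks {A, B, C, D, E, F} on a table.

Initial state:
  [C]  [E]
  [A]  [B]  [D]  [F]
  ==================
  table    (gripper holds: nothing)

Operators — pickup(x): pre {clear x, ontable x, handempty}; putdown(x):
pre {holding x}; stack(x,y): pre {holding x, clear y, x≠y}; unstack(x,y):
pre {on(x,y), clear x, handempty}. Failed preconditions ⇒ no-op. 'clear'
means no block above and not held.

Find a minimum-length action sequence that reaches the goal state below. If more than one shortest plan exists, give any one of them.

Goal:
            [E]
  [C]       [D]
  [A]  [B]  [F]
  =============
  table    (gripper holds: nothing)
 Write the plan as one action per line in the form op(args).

pickup(D)
stack(D, F)
unstack(E, B)
stack(E, D)

step 1 (pickup(D)): towers=[A/C; B/E; F] holding=D
step 2 (stack(D, F)): towers=[A/C; B/E; F/D] holding=-
step 3 (unstack(E, B)): towers=[A/C; B; F/D] holding=E
step 4 (stack(E, D)): towers=[A/C; B; F/D/E] holding=-
goal check: towers=[A/C; B; F/D/E] holding=- — reached (length 4, optimal by BFS)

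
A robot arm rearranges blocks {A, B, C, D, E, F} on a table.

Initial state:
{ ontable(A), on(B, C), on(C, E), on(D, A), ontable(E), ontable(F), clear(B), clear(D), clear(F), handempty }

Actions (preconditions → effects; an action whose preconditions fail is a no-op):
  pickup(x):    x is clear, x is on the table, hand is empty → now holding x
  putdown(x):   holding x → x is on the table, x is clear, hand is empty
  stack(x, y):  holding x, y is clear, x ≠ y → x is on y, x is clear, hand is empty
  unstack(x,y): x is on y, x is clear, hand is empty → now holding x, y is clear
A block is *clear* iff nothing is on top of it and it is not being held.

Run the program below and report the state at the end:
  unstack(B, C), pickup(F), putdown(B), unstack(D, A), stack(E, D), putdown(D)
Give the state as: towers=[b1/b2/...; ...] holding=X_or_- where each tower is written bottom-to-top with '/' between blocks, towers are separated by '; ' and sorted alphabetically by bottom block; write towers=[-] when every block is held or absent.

towers=[A; B; D; E/C; F] holding=-

step 1 (unstack(B, C)): towers=[A/D; E/C; F] holding=B
step 2 (pickup(F)) [no-op]: towers=[A/D; E/C; F] holding=B
step 3 (putdown(B)): towers=[A/D; B; E/C; F] holding=-
step 4 (unstack(D, A)): towers=[A; B; E/C; F] holding=D
step 5 (stack(E, D)) [no-op]: towers=[A; B; E/C; F] holding=D
step 6 (putdown(D)): towers=[A; B; D; E/C; F] holding=-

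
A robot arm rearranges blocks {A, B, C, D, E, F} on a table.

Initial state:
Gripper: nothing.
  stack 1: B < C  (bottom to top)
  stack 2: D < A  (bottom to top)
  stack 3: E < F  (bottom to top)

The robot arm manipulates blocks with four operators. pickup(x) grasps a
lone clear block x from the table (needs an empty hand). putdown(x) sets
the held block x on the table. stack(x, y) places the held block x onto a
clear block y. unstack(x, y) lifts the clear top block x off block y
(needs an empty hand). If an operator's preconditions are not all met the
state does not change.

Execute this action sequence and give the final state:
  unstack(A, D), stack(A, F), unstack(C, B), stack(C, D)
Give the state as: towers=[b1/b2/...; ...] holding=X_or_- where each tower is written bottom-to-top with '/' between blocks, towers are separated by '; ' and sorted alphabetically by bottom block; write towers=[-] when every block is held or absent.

towers=[B; D/C; E/F/A] holding=-

step 1 (unstack(A, D)): towers=[B/C; D; E/F] holding=A
step 2 (stack(A, F)): towers=[B/C; D; E/F/A] holding=-
step 3 (unstack(C, B)): towers=[B; D; E/F/A] holding=C
step 4 (stack(C, D)): towers=[B; D/C; E/F/A] holding=-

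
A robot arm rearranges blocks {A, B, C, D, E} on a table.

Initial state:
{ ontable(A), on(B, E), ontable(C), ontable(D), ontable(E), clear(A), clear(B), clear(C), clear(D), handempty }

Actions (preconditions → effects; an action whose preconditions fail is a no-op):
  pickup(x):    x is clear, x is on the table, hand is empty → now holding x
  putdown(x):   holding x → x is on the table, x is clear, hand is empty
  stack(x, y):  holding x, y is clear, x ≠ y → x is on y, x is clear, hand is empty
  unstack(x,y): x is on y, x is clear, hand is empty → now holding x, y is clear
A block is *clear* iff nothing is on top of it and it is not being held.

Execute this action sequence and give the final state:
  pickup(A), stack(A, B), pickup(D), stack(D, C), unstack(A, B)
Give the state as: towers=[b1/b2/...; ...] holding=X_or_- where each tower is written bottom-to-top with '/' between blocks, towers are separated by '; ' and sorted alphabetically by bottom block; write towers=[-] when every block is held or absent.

towers=[C/D; E/B] holding=A

step 1 (pickup(A)): towers=[C; D; E/B] holding=A
step 2 (stack(A, B)): towers=[C; D; E/B/A] holding=-
step 3 (pickup(D)): towers=[C; E/B/A] holding=D
step 4 (stack(D, C)): towers=[C/D; E/B/A] holding=-
step 5 (unstack(A, B)): towers=[C/D; E/B] holding=A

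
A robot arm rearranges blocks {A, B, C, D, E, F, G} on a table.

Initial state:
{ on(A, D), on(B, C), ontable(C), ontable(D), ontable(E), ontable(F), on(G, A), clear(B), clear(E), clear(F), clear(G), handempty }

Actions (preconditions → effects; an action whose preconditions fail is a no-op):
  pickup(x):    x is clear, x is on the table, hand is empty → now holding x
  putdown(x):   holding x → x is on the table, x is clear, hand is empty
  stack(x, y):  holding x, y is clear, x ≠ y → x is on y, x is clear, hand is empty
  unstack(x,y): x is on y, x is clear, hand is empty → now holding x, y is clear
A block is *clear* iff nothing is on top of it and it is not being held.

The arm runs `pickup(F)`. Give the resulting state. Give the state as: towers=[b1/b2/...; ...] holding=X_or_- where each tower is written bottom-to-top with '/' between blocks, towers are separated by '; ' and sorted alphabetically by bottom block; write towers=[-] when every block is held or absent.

towers=[C/B; D/A/G; E] holding=F

before: towers=[C/B; D/A/G; E; F] holding=-
pre[pickup(F)]: clear(F) ✓, ontable(F) ✓, handempty ✓
all met → apply pickup(F)
after:  towers=[C/B; D/A/G; E] holding=F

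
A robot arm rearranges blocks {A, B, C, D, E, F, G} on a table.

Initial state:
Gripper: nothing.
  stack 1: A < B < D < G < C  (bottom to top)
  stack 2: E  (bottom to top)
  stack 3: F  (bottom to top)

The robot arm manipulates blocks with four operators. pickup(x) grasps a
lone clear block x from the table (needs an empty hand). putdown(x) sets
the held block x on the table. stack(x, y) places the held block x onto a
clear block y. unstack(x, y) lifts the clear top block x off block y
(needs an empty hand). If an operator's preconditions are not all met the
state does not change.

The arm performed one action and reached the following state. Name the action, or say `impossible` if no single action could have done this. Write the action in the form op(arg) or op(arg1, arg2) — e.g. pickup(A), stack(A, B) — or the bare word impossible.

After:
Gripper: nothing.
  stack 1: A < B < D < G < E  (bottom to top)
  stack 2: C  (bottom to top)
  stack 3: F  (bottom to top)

target: towers=[A/B/D/G/E; C; F] holding=-
         pickup(F) → towers=[A/B/D/G/C; E] holding=F
         pickup(E) → towers=[A/B/D/G/C; F] holding=E
     unstack(C, G) → towers=[A/B/D/G; E; F] holding=C
none of the 3 applicable actions match → impossible

impossible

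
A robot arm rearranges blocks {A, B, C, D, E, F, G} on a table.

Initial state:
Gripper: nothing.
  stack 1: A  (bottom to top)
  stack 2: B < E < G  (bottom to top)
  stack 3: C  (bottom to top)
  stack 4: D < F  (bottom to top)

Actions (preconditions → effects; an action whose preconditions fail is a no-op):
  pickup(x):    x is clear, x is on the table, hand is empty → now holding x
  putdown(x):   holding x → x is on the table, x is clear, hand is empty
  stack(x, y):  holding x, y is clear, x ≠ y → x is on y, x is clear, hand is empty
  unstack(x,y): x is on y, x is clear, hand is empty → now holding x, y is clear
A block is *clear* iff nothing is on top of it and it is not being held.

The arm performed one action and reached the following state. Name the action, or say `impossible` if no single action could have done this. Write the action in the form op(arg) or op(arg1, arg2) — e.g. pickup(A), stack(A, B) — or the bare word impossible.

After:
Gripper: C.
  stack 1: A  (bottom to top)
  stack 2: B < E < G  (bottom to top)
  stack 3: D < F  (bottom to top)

target: towers=[A; B/E/G; D/F] holding=C
     unstack(F, D) → towers=[A; B/E/G; C; D] holding=F
     unstack(G, E) → towers=[A; B/E; C; D/F] holding=G
         pickup(A) → towers=[B/E/G; C; D/F] holding=A
         pickup(C) → towers=[A; B/E/G; D/F] holding=C  ← match

pickup(C)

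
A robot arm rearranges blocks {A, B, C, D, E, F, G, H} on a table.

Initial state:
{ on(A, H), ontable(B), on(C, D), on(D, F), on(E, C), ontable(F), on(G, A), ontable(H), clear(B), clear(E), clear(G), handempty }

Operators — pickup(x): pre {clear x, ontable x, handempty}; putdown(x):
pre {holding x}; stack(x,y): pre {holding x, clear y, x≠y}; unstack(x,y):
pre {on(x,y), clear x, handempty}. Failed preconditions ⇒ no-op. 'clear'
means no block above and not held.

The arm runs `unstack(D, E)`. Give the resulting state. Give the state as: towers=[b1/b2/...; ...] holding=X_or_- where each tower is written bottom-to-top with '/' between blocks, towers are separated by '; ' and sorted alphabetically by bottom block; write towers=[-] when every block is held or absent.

before: towers=[B; F/D/C/E; H/A/G] holding=-
pre[unstack(D, E)]: on(D,E) fail, clear(D) fail, handempty ok
on(D,E), clear(D) unmet → unstack(D, E) is a no-op
after:  towers=[B; F/D/C/E; H/A/G] holding=-

towers=[B; F/D/C/E; H/A/G] holding=-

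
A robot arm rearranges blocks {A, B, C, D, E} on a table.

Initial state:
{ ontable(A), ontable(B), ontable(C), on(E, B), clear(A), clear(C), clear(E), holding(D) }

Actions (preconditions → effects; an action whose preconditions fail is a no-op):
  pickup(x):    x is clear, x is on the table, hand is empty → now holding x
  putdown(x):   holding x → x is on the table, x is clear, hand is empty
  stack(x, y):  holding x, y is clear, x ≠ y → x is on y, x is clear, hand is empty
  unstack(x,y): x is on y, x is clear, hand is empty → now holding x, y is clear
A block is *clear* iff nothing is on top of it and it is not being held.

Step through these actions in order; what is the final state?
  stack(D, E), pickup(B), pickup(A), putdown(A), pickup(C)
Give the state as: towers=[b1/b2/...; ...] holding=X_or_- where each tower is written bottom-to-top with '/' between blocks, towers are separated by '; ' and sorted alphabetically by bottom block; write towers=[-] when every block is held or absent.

step 1 (stack(D, E)): towers=[A; B/E/D; C] holding=-
step 2 (pickup(B)) [no-op]: towers=[A; B/E/D; C] holding=-
step 3 (pickup(A)): towers=[B/E/D; C] holding=A
step 4 (putdown(A)): towers=[A; B/E/D; C] holding=-
step 5 (pickup(C)): towers=[A; B/E/D] holding=C

towers=[A; B/E/D] holding=C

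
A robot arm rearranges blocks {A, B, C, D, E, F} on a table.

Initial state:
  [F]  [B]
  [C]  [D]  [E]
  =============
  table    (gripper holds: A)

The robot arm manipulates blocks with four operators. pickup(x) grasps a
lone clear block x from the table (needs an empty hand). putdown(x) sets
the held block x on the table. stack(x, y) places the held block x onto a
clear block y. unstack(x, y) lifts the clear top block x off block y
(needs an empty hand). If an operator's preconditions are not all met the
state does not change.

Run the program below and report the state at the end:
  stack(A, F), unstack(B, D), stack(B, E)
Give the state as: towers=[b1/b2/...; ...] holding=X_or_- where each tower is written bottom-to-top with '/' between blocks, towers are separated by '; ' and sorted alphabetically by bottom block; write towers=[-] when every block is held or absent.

step 1 (stack(A, F)): towers=[C/F/A; D/B; E] holding=-
step 2 (unstack(B, D)): towers=[C/F/A; D; E] holding=B
step 3 (stack(B, E)): towers=[C/F/A; D; E/B] holding=-

towers=[C/F/A; D; E/B] holding=-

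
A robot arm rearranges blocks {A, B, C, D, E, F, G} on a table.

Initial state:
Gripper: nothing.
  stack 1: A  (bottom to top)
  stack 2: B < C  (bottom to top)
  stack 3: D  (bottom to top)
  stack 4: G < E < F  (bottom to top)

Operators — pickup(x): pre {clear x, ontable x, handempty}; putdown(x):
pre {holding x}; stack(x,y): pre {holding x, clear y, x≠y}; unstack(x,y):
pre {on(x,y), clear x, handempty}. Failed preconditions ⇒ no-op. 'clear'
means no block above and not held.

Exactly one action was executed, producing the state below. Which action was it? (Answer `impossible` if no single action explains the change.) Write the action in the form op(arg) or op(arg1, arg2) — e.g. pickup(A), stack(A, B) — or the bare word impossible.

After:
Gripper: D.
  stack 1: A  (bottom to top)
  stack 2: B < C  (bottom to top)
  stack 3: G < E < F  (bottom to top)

pickup(D)

target: towers=[A; B/C; G/E/F] holding=D
     unstack(F, E) → towers=[A; B/C; D; G/E] holding=F
         pickup(D) → towers=[A; B/C; G/E/F] holding=D  ← match
         pickup(A) → towers=[B/C; D; G/E/F] holding=A
     unstack(C, B) → towers=[A; B; D; G/E/F] holding=C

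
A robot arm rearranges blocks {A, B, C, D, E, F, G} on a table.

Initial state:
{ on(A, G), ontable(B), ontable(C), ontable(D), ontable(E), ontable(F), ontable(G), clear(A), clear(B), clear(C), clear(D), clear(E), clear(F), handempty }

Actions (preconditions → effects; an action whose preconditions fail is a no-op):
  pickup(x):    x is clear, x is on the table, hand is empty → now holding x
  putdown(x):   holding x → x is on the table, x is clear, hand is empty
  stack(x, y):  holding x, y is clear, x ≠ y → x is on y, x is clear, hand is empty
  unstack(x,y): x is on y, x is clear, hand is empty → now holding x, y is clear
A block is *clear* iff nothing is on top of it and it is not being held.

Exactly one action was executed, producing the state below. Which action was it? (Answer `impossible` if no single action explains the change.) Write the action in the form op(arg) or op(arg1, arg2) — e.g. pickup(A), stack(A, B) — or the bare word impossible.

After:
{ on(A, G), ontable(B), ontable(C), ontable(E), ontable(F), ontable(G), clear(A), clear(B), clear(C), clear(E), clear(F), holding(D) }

pickup(D)

target: towers=[B; C; E; F; G/A] holding=D
         pickup(B) → towers=[C; D; E; F; G/A] holding=B
         pickup(F) → towers=[B; C; D; E; G/A] holding=F
         pickup(D) → towers=[B; C; E; F; G/A] holding=D  ← match
     unstack(A, G) → towers=[B; C; D; E; F; G] holding=A
         pickup(E) → towers=[B; C; D; F; G/A] holding=E
         pickup(C) → towers=[B; D; E; F; G/A] holding=C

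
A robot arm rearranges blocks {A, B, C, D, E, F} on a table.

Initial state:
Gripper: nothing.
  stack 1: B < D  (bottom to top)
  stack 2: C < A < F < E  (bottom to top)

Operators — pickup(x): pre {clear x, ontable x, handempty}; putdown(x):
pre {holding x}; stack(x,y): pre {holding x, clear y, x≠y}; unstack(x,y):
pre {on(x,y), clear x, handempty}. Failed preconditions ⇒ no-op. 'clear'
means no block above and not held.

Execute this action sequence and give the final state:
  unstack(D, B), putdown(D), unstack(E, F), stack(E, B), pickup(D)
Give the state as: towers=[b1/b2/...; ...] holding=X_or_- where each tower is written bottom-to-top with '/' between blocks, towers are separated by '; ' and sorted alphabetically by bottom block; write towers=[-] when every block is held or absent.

step 1 (unstack(D, B)): towers=[B; C/A/F/E] holding=D
step 2 (putdown(D)): towers=[B; C/A/F/E; D] holding=-
step 3 (unstack(E, F)): towers=[B; C/A/F; D] holding=E
step 4 (stack(E, B)): towers=[B/E; C/A/F; D] holding=-
step 5 (pickup(D)): towers=[B/E; C/A/F] holding=D

towers=[B/E; C/A/F] holding=D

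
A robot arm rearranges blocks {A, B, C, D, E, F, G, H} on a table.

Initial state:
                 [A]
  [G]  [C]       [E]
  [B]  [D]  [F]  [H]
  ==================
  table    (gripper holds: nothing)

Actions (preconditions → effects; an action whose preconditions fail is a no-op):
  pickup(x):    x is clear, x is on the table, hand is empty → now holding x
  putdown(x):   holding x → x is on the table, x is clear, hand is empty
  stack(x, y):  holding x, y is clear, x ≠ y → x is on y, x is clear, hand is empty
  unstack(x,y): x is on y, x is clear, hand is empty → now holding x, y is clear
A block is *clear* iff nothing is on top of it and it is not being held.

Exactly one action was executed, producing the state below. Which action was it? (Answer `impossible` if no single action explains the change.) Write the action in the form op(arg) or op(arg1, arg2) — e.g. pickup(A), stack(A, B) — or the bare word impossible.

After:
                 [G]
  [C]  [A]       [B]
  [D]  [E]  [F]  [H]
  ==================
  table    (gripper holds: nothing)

target: towers=[D/C; E/A; F; H/B/G] holding=-
     unstack(G, B) → towers=[B; D/C; F; H/E/A] holding=G
     unstack(A, E) → towers=[B/G; D/C; F; H/E] holding=A
         pickup(F) → towers=[B/G; D/C; H/E/A] holding=F
     unstack(C, D) → towers=[B/G; D; F; H/E/A] holding=C
none of the 4 applicable actions match → impossible

impossible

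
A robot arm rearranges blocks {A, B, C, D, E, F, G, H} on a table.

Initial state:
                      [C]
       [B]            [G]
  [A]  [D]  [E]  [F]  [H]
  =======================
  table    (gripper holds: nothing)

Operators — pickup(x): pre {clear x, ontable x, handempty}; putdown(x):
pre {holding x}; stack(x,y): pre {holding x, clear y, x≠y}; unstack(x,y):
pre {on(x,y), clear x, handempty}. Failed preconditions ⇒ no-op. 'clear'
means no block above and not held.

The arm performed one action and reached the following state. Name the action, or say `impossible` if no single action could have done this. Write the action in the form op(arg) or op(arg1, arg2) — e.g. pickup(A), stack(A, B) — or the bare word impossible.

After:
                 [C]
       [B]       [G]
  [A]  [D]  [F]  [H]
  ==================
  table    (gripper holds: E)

target: towers=[A; D/B; F; H/G/C] holding=E
         pickup(A) → towers=[D/B; E; F; H/G/C] holding=A
         pickup(E) → towers=[A; D/B; F; H/G/C] holding=E  ← match
     unstack(B, D) → towers=[A; D; E; F; H/G/C] holding=B
         pickup(F) → towers=[A; D/B; E; H/G/C] holding=F
     unstack(C, G) → towers=[A; D/B; E; F; H/G] holding=C

pickup(E)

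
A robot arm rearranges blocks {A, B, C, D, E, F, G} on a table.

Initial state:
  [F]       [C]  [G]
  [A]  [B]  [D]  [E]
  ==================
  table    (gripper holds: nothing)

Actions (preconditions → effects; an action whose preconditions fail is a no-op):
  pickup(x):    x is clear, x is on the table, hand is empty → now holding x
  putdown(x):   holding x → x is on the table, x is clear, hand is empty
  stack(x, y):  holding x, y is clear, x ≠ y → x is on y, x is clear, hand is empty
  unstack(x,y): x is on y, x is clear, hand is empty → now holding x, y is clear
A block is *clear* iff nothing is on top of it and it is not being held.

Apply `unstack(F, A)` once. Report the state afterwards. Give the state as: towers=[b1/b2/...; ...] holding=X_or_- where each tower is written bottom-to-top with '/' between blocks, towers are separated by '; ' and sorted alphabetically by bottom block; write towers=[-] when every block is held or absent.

towers=[A; B; D/C; E/G] holding=F

before: towers=[A/F; B; D/C; E/G] holding=-
pre[unstack(F, A)]: on(F,A) ok, clear(F) ok, handempty ok
all met → apply unstack(F, A)
after:  towers=[A; B; D/C; E/G] holding=F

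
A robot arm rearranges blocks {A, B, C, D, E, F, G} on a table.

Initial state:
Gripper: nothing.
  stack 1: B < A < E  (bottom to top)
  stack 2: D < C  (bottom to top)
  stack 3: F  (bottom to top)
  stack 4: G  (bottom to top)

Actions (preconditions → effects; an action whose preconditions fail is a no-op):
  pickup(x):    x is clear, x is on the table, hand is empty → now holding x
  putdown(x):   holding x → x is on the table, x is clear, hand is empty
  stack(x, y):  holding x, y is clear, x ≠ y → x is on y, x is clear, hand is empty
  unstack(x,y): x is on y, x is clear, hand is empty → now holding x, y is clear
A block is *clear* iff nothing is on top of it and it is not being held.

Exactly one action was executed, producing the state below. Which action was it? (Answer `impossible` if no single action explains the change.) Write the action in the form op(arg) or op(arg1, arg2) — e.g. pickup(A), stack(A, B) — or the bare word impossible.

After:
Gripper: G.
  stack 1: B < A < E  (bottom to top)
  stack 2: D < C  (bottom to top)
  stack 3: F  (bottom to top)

target: towers=[B/A/E; D/C; F] holding=G
         pickup(F) → towers=[B/A/E; D/C; G] holding=F
         pickup(G) → towers=[B/A/E; D/C; F] holding=G  ← match
     unstack(E, A) → towers=[B/A; D/C; F; G] holding=E
     unstack(C, D) → towers=[B/A/E; D; F; G] holding=C

pickup(G)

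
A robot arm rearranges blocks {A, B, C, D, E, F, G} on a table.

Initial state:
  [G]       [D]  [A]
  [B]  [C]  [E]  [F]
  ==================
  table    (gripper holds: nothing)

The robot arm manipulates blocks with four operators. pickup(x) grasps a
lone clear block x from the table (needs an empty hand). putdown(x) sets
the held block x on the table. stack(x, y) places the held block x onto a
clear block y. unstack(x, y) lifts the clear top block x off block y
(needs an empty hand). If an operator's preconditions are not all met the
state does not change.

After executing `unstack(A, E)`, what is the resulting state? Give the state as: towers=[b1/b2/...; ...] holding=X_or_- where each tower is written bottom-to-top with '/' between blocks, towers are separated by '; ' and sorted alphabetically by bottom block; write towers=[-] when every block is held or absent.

towers=[B/G; C; E/D; F/A] holding=-

before: towers=[B/G; C; E/D; F/A] holding=-
pre[unstack(A, E)]: on(A,E) ✗, clear(A) ✓, handempty ✓
on(A,E) unmet → unstack(A, E) is a no-op
after:  towers=[B/G; C; E/D; F/A] holding=-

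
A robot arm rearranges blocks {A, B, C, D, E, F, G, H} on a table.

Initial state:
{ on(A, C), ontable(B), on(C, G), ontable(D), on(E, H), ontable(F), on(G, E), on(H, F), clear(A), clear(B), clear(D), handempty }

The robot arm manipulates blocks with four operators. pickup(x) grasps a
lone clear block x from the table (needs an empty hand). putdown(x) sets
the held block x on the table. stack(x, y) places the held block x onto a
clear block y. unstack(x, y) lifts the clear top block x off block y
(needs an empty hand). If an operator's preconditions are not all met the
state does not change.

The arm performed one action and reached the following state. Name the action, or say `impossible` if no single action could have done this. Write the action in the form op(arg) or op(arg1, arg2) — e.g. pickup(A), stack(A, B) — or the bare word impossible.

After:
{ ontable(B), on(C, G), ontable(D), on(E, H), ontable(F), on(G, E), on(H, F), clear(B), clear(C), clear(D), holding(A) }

unstack(A, C)

target: towers=[B; D; F/H/E/G/C] holding=A
     unstack(A, C) → towers=[B; D; F/H/E/G/C] holding=A  ← match
         pickup(B) → towers=[D; F/H/E/G/C/A] holding=B
         pickup(D) → towers=[B; F/H/E/G/C/A] holding=D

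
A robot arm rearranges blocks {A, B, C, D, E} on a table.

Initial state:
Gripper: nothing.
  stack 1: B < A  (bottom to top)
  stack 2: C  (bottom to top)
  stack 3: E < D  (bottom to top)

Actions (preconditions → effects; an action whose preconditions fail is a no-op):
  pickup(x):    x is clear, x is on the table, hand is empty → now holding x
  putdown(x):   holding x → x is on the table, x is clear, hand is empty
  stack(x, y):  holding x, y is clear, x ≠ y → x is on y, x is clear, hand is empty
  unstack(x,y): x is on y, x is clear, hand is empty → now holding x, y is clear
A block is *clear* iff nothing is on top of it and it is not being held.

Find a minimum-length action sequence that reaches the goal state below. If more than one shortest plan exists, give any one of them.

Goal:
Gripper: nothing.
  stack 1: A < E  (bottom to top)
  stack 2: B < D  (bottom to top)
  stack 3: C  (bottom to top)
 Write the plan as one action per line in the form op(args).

step 1 (unstack(A, B)): towers=[B; C; E/D] holding=A
step 2 (putdown(A)): towers=[A; B; C; E/D] holding=-
step 3 (unstack(D, E)): towers=[A; B; C; E] holding=D
step 4 (stack(D, B)): towers=[A; B/D; C; E] holding=-
step 5 (pickup(E)): towers=[A; B/D; C] holding=E
step 6 (stack(E, A)): towers=[A/E; B/D; C] holding=-
goal check: towers=[A/E; B/D; C] holding=- — reached (length 6, optimal by BFS)

unstack(A, B)
putdown(A)
unstack(D, E)
stack(D, B)
pickup(E)
stack(E, A)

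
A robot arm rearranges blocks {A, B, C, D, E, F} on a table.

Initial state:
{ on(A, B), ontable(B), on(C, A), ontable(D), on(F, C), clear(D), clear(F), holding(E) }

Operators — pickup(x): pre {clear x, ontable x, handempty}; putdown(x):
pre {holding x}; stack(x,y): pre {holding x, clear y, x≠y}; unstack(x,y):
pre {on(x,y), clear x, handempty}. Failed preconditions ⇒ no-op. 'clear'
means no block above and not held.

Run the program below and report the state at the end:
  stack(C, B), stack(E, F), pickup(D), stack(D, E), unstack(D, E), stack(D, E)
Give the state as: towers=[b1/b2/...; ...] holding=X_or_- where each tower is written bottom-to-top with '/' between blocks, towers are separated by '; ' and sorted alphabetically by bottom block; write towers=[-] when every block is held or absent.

step 1 (stack(C, B)) [no-op]: towers=[B/A/C/F; D] holding=E
step 2 (stack(E, F)): towers=[B/A/C/F/E; D] holding=-
step 3 (pickup(D)): towers=[B/A/C/F/E] holding=D
step 4 (stack(D, E)): towers=[B/A/C/F/E/D] holding=-
step 5 (unstack(D, E)): towers=[B/A/C/F/E] holding=D
step 6 (stack(D, E)): towers=[B/A/C/F/E/D] holding=-

towers=[B/A/C/F/E/D] holding=-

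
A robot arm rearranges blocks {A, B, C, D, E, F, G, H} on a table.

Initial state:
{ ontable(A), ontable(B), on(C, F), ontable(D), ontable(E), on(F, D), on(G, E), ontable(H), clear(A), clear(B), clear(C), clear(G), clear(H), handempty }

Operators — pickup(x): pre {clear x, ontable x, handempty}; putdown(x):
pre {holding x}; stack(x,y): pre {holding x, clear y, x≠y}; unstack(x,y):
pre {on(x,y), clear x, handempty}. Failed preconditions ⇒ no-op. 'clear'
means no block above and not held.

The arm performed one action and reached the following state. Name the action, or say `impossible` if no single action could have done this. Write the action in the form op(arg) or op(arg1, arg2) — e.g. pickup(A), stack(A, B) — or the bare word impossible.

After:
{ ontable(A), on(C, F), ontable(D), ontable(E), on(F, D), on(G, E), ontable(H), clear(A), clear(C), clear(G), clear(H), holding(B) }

pickup(B)

target: towers=[A; D/F/C; E/G; H] holding=B
     unstack(G, E) → towers=[A; B; D/F/C; E; H] holding=G
         pickup(A) → towers=[B; D/F/C; E/G; H] holding=A
         pickup(H) → towers=[A; B; D/F/C; E/G] holding=H
         pickup(B) → towers=[A; D/F/C; E/G; H] holding=B  ← match
     unstack(C, F) → towers=[A; B; D/F; E/G; H] holding=C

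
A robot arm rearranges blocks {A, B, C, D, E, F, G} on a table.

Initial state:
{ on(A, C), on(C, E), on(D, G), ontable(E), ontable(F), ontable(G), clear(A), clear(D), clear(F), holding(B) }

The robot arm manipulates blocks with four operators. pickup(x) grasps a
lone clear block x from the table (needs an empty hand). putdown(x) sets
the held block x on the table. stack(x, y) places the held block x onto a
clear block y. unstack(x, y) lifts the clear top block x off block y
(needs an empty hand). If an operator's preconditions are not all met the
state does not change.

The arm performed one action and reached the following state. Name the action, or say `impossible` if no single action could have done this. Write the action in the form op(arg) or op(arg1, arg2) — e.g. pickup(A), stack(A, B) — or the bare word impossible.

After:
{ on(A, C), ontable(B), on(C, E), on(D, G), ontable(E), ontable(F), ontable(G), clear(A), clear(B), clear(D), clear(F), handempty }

putdown(B)

target: towers=[B; E/C/A; F; G/D] holding=-
        putdown(B) → towers=[B; E/C/A; F; G/D] holding=-  ← match
       stack(B, F) → towers=[E/C/A; F/B; G/D] holding=-
       stack(B, D) → towers=[E/C/A; F; G/D/B] holding=-
       stack(B, A) → towers=[E/C/A/B; F; G/D] holding=-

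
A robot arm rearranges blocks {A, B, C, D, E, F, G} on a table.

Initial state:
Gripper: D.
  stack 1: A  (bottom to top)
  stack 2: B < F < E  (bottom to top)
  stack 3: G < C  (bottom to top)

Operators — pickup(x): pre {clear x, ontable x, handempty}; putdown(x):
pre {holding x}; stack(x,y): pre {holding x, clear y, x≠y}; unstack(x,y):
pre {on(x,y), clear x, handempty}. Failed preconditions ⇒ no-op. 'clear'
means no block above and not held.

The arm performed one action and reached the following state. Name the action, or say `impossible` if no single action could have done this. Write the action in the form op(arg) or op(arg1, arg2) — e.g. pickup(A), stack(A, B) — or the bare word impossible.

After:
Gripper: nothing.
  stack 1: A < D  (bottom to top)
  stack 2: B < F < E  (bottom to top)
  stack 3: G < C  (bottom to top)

target: towers=[A/D; B/F/E; G/C] holding=-
        putdown(D) → towers=[A; B/F/E; D; G/C] holding=-
       stack(D, A) → towers=[A/D; B/F/E; G/C] holding=-  ← match
       stack(D, E) → towers=[A; B/F/E/D; G/C] holding=-
       stack(D, C) → towers=[A; B/F/E; G/C/D] holding=-

stack(D, A)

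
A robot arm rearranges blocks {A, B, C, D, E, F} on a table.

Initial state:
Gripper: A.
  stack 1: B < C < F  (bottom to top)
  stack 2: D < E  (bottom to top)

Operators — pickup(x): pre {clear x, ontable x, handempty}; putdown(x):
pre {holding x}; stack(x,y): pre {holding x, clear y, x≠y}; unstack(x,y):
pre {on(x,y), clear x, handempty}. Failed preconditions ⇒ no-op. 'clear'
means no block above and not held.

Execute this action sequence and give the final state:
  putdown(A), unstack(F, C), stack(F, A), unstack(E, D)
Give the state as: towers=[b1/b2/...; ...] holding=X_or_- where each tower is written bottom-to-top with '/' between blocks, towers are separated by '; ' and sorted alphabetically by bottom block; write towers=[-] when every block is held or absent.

towers=[A/F; B/C; D] holding=E

step 1 (putdown(A)): towers=[A; B/C/F; D/E] holding=-
step 2 (unstack(F, C)): towers=[A; B/C; D/E] holding=F
step 3 (stack(F, A)): towers=[A/F; B/C; D/E] holding=-
step 4 (unstack(E, D)): towers=[A/F; B/C; D] holding=E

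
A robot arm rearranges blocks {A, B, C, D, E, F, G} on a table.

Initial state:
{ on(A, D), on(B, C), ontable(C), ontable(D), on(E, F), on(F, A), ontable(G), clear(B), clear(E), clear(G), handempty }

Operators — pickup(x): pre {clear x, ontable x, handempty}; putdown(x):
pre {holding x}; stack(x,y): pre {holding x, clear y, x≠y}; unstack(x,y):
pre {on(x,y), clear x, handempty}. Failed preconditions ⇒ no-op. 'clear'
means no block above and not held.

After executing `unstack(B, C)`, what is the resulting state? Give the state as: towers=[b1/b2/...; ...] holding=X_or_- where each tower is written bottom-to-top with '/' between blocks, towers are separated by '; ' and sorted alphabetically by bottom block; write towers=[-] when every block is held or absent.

towers=[C; D/A/F/E; G] holding=B

before: towers=[C/B; D/A/F/E; G] holding=-
pre[unstack(B, C)]: on(B,C) yes, clear(B) yes, handempty yes
all met → apply unstack(B, C)
after:  towers=[C; D/A/F/E; G] holding=B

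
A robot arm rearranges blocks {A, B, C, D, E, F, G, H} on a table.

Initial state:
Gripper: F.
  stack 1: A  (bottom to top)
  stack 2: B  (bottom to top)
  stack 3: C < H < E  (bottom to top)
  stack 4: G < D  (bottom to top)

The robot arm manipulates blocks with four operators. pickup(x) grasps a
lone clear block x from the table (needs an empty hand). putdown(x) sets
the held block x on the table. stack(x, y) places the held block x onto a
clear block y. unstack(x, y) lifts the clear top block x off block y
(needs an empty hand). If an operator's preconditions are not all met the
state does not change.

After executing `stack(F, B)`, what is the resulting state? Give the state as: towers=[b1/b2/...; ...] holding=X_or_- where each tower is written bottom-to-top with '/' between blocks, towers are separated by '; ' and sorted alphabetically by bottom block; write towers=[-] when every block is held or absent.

towers=[A; B/F; C/H/E; G/D] holding=-

before: towers=[A; B; C/H/E; G/D] holding=F
pre[stack(F, B)]: holding(F) ok, clear(B) ok, F≠B ok
all met → apply stack(F, B)
after:  towers=[A; B/F; C/H/E; G/D] holding=-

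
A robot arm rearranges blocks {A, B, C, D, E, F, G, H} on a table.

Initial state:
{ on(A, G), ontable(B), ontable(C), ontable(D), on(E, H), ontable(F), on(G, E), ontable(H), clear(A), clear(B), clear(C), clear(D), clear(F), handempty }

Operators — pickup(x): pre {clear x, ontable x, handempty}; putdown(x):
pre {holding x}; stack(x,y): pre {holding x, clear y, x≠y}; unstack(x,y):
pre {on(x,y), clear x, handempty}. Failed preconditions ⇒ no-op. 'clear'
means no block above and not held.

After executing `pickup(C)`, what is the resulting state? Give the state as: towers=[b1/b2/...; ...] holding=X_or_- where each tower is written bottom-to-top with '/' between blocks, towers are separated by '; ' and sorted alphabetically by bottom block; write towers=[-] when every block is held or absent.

towers=[B; D; F; H/E/G/A] holding=C

before: towers=[B; C; D; F; H/E/G/A] holding=-
pre[pickup(C)]: clear(C) ok, ontable(C) ok, handempty ok
all met → apply pickup(C)
after:  towers=[B; D; F; H/E/G/A] holding=C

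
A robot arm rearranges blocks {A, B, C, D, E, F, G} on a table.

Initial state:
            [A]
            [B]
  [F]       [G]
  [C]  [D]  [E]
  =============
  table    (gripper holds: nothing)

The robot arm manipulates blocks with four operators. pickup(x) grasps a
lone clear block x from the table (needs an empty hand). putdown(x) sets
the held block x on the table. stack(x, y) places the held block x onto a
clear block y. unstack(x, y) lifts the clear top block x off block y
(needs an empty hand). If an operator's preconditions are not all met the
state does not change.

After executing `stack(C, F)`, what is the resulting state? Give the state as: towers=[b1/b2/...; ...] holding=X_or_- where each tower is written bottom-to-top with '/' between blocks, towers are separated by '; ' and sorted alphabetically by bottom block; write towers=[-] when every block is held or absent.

before: towers=[C/F; D; E/G/B/A] holding=-
pre[stack(C, F)]: holding(C) fail, clear(F) ok, C≠F ok
holding(C) unmet → stack(C, F) is a no-op
after:  towers=[C/F; D; E/G/B/A] holding=-

towers=[C/F; D; E/G/B/A] holding=-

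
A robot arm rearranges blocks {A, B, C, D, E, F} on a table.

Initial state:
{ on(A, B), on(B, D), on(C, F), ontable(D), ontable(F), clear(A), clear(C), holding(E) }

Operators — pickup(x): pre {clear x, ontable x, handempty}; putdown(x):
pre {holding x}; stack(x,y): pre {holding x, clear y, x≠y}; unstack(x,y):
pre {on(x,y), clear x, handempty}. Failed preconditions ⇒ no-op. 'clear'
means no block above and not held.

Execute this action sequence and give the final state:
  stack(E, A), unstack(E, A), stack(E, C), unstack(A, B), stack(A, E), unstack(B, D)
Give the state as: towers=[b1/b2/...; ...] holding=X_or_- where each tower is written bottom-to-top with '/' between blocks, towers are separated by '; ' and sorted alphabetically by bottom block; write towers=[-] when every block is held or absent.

step 1 (stack(E, A)): towers=[D/B/A/E; F/C] holding=-
step 2 (unstack(E, A)): towers=[D/B/A; F/C] holding=E
step 3 (stack(E, C)): towers=[D/B/A; F/C/E] holding=-
step 4 (unstack(A, B)): towers=[D/B; F/C/E] holding=A
step 5 (stack(A, E)): towers=[D/B; F/C/E/A] holding=-
step 6 (unstack(B, D)): towers=[D; F/C/E/A] holding=B

towers=[D; F/C/E/A] holding=B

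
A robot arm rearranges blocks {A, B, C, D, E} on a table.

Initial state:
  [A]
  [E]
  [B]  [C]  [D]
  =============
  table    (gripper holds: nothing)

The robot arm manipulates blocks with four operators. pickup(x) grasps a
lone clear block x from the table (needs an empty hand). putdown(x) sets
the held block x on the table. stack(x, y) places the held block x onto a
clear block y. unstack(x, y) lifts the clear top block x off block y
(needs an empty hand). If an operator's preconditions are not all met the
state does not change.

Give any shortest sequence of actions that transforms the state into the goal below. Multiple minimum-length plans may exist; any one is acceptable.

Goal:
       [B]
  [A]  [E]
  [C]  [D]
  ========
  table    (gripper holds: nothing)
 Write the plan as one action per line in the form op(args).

unstack(A, E)
stack(A, C)
unstack(E, B)
stack(E, D)
pickup(B)
stack(B, E)

step 1 (unstack(A, E)): towers=[B/E; C; D] holding=A
step 2 (stack(A, C)): towers=[B/E; C/A; D] holding=-
step 3 (unstack(E, B)): towers=[B; C/A; D] holding=E
step 4 (stack(E, D)): towers=[B; C/A; D/E] holding=-
step 5 (pickup(B)): towers=[C/A; D/E] holding=B
step 6 (stack(B, E)): towers=[C/A; D/E/B] holding=-
goal check: towers=[C/A; D/E/B] holding=- — reached (length 6, optimal by BFS)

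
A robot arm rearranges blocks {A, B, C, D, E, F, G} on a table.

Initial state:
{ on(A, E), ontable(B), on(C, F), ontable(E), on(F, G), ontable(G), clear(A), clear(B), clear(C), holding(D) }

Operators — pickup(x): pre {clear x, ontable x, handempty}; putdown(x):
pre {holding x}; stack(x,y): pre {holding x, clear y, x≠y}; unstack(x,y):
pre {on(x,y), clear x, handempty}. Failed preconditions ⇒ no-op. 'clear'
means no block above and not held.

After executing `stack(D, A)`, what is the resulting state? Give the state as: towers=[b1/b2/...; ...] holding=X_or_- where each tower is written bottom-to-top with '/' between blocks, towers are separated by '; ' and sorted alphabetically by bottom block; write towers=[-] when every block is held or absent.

towers=[B; E/A/D; G/F/C] holding=-

before: towers=[B; E/A; G/F/C] holding=D
pre[stack(D, A)]: holding(D) ✓, clear(A) ✓, D≠A ✓
all met → apply stack(D, A)
after:  towers=[B; E/A/D; G/F/C] holding=-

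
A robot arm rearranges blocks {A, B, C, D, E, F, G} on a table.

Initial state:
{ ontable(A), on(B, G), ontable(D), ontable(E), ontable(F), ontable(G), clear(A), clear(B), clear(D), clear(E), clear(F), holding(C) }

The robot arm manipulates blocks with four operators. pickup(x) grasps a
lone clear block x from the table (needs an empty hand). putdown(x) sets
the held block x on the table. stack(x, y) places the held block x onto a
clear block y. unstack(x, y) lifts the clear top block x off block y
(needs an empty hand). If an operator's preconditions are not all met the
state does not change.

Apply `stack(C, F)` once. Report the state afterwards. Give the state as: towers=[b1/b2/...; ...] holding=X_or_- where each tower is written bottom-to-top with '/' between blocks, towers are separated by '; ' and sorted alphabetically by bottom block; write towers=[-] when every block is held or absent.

towers=[A; D; E; F/C; G/B] holding=-

before: towers=[A; D; E; F; G/B] holding=C
pre[stack(C, F)]: holding(C) ok, clear(F) ok, C≠F ok
all met → apply stack(C, F)
after:  towers=[A; D; E; F/C; G/B] holding=-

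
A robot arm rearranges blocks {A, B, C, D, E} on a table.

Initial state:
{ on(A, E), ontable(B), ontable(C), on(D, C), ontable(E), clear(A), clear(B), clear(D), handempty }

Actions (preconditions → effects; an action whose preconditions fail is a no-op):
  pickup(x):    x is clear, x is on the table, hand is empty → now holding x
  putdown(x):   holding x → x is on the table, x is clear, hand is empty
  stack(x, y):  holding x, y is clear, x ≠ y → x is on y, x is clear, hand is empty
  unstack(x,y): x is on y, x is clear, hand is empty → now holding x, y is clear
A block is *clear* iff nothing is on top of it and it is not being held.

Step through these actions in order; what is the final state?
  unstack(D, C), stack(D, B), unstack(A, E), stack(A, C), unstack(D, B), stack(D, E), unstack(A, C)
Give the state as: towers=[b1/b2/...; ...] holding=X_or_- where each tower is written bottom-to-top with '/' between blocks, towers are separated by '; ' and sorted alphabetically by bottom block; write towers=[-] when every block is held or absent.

step 1 (unstack(D, C)): towers=[B; C; E/A] holding=D
step 2 (stack(D, B)): towers=[B/D; C; E/A] holding=-
step 3 (unstack(A, E)): towers=[B/D; C; E] holding=A
step 4 (stack(A, C)): towers=[B/D; C/A; E] holding=-
step 5 (unstack(D, B)): towers=[B; C/A; E] holding=D
step 6 (stack(D, E)): towers=[B; C/A; E/D] holding=-
step 7 (unstack(A, C)): towers=[B; C; E/D] holding=A

towers=[B; C; E/D] holding=A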